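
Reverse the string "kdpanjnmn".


Input: kdpanjnmn
Reading characters right to left:
  Position 8: 'n'
  Position 7: 'm'
  Position 6: 'n'
  Position 5: 'j'
  Position 4: 'n'
  Position 3: 'a'
  Position 2: 'p'
  Position 1: 'd'
  Position 0: 'k'
Reversed: nmnjnapdk

nmnjnapdk


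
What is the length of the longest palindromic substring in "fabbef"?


Input: "fabbef"
Checking substrings for palindromes:
  [2:4] "bb" (len 2) => palindrome
Longest palindromic substring: "bb" with length 2

2


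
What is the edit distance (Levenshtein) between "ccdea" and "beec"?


Computing edit distance: "ccdea" -> "beec"
DP table:
           b    e    e    c
      0    1    2    3    4
  c   1    1    2    3    3
  c   2    2    2    3    3
  d   3    3    3    3    4
  e   4    4    3    3    4
  a   5    5    4    4    4
Edit distance = dp[5][4] = 4

4


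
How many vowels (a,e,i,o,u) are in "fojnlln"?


Input: fojnlln
Checking each character:
  'f' at position 0: consonant
  'o' at position 1: vowel (running total: 1)
  'j' at position 2: consonant
  'n' at position 3: consonant
  'l' at position 4: consonant
  'l' at position 5: consonant
  'n' at position 6: consonant
Total vowels: 1

1


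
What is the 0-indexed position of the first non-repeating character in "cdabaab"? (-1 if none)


Input: cdabaab
Character frequencies:
  'a': 3
  'b': 2
  'c': 1
  'd': 1
Scanning left to right for freq == 1:
  Position 0 ('c'): unique! => answer = 0

0


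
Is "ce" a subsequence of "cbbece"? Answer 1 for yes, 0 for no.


Check if "ce" is a subsequence of "cbbece"
Greedy scan:
  Position 0 ('c'): matches sub[0] = 'c'
  Position 1 ('b'): no match needed
  Position 2 ('b'): no match needed
  Position 3 ('e'): matches sub[1] = 'e'
  Position 4 ('c'): no match needed
  Position 5 ('e'): no match needed
All 2 characters matched => is a subsequence

1


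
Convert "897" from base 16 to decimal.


Input: "897" in base 16
Positional expansion:
  Digit '8' (value 8) x 16^2 = 2048
  Digit '9' (value 9) x 16^1 = 144
  Digit '7' (value 7) x 16^0 = 7
Sum = 2199

2199


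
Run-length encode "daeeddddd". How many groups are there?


Input: daeeddddd
Scanning for consecutive runs:
  Group 1: 'd' x 1 (positions 0-0)
  Group 2: 'a' x 1 (positions 1-1)
  Group 3: 'e' x 2 (positions 2-3)
  Group 4: 'd' x 5 (positions 4-8)
Total groups: 4

4


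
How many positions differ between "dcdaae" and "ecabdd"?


Comparing "dcdaae" and "ecabdd" position by position:
  Position 0: 'd' vs 'e' => DIFFER
  Position 1: 'c' vs 'c' => same
  Position 2: 'd' vs 'a' => DIFFER
  Position 3: 'a' vs 'b' => DIFFER
  Position 4: 'a' vs 'd' => DIFFER
  Position 5: 'e' vs 'd' => DIFFER
Positions that differ: 5

5


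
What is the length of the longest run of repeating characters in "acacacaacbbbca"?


Input: "acacacaacbbbca"
Scanning for longest run:
  Position 1 ('c'): new char, reset run to 1
  Position 2 ('a'): new char, reset run to 1
  Position 3 ('c'): new char, reset run to 1
  Position 4 ('a'): new char, reset run to 1
  Position 5 ('c'): new char, reset run to 1
  Position 6 ('a'): new char, reset run to 1
  Position 7 ('a'): continues run of 'a', length=2
  Position 8 ('c'): new char, reset run to 1
  Position 9 ('b'): new char, reset run to 1
  Position 10 ('b'): continues run of 'b', length=2
  Position 11 ('b'): continues run of 'b', length=3
  Position 12 ('c'): new char, reset run to 1
  Position 13 ('a'): new char, reset run to 1
Longest run: 'b' with length 3

3


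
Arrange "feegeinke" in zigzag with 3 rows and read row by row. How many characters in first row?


Zigzag "feegeinke" into 3 rows:
Placing characters:
  'f' => row 0
  'e' => row 1
  'e' => row 2
  'g' => row 1
  'e' => row 0
  'i' => row 1
  'n' => row 2
  'k' => row 1
  'e' => row 0
Rows:
  Row 0: "fee"
  Row 1: "egik"
  Row 2: "en"
First row length: 3

3


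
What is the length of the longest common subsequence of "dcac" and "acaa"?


LCS of "dcac" and "acaa"
DP table:
           a    c    a    a
      0    0    0    0    0
  d   0    0    0    0    0
  c   0    0    1    1    1
  a   0    1    1    2    2
  c   0    1    2    2    2
LCS length = dp[4][4] = 2

2


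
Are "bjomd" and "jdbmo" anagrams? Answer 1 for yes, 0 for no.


Strings: "bjomd", "jdbmo"
Sorted first:  bdjmo
Sorted second: bdjmo
Sorted forms match => anagrams

1


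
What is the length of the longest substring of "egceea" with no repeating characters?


Input: "egceea"
Sliding window (track last position of each char):
  Position 0 ('e'): window [0,0] length 1 -- new best
  Position 1 ('g'): window [0,1] length 2 -- new best
  Position 2 ('c'): window [0,2] length 3 -- new best
  Position 3 ('e'): repeat (last at 0), move window start to 1
  Position 3 ('e'): window [1,3] length 3
  Position 4 ('e'): repeat (last at 3), move window start to 4
  Position 4 ('e'): window [4,4] length 1
  Position 5 ('a'): window [4,5] length 2
Longest substring with no repeats: "egc" with length 3

3


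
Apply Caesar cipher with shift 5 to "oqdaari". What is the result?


Caesar cipher: shift "oqdaari" by 5
  'o' (pos 14) + 5 = pos 19 = 't'
  'q' (pos 16) + 5 = pos 21 = 'v'
  'd' (pos 3) + 5 = pos 8 = 'i'
  'a' (pos 0) + 5 = pos 5 = 'f'
  'a' (pos 0) + 5 = pos 5 = 'f'
  'r' (pos 17) + 5 = pos 22 = 'w'
  'i' (pos 8) + 5 = pos 13 = 'n'
Result: tviffwn

tviffwn


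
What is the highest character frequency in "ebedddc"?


Input: ebedddc
Character counts:
  'b': 1
  'c': 1
  'd': 3
  'e': 2
Maximum frequency: 3

3


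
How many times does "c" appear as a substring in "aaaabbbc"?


Searching for "c" in "aaaabbbc"
Scanning each position:
  Position 0: "a" => no
  Position 1: "a" => no
  Position 2: "a" => no
  Position 3: "a" => no
  Position 4: "b" => no
  Position 5: "b" => no
  Position 6: "b" => no
  Position 7: "c" => MATCH
Total occurrences: 1

1


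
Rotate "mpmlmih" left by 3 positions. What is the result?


Input: "mpmlmih", rotate left by 3
First 3 characters: "mpm"
Remaining characters: "lmih"
Concatenate remaining + first: "lmih" + "mpm" = "lmihmpm"

lmihmpm


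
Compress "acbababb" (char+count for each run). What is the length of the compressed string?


Input: acbababb
Runs:
  'a' x 1 => "a1"
  'c' x 1 => "c1"
  'b' x 1 => "b1"
  'a' x 1 => "a1"
  'b' x 1 => "b1"
  'a' x 1 => "a1"
  'b' x 2 => "b2"
Compressed: "a1c1b1a1b1a1b2"
Compressed length: 14

14


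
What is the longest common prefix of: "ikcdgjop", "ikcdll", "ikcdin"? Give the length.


Words: ikcdgjop, ikcdll, ikcdin
  Position 0: all 'i' => match
  Position 1: all 'k' => match
  Position 2: all 'c' => match
  Position 3: all 'd' => match
  Position 4: ('g', 'l', 'i') => mismatch, stop
LCP = "ikcd" (length 4)

4


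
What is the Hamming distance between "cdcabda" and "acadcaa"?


Comparing "cdcabda" and "acadcaa" position by position:
  Position 0: 'c' vs 'a' => differ
  Position 1: 'd' vs 'c' => differ
  Position 2: 'c' vs 'a' => differ
  Position 3: 'a' vs 'd' => differ
  Position 4: 'b' vs 'c' => differ
  Position 5: 'd' vs 'a' => differ
  Position 6: 'a' vs 'a' => same
Total differences (Hamming distance): 6

6


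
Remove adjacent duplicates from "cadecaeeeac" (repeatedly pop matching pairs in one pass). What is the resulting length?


Input: cadecaeeeac
Stack-based adjacent duplicate removal:
  Read 'c': push. Stack: c
  Read 'a': push. Stack: ca
  Read 'd': push. Stack: cad
  Read 'e': push. Stack: cade
  Read 'c': push. Stack: cadec
  Read 'a': push. Stack: cadeca
  Read 'e': push. Stack: cadecae
  Read 'e': matches stack top 'e' => pop. Stack: cadeca
  Read 'e': push. Stack: cadecae
  Read 'a': push. Stack: cadecaea
  Read 'c': push. Stack: cadecaeac
Final stack: "cadecaeac" (length 9)

9


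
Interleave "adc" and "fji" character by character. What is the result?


Interleaving "adc" and "fji":
  Position 0: 'a' from first, 'f' from second => "af"
  Position 1: 'd' from first, 'j' from second => "dj"
  Position 2: 'c' from first, 'i' from second => "ci"
Result: afdjci

afdjci


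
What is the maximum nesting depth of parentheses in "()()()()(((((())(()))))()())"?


Input: "()()()()(((((())(()))))()())"
Tracking depth:
  Position 0 '(': depth becomes 1
  Position 1 ')': depth becomes 0
  Position 2 '(': depth becomes 1
  Position 3 ')': depth becomes 0
  Position 4 '(': depth becomes 1
  Position 5 ')': depth becomes 0
  Position 6 '(': depth becomes 1
  Position 7 ')': depth becomes 0
  Position 8 '(': depth becomes 1
  Position 9 '(': depth becomes 2
  Position 10 '(': depth becomes 3
  Position 11 '(': depth becomes 4
  Position 12 '(': depth becomes 5
  Position 13 '(': depth becomes 6
  Position 14 ')': depth becomes 5
  Position 15 ')': depth becomes 4
  Position 16 '(': depth becomes 5
  Position 17 '(': depth becomes 6
  Position 18 ')': depth becomes 5
  Position 19 ')': depth becomes 4
  Position 20 ')': depth becomes 3
  Position 21 ')': depth becomes 2
  Position 22 ')': depth becomes 1
  Position 23 '(': depth becomes 2
  Position 24 ')': depth becomes 1
  Position 25 '(': depth becomes 2
  Position 26 ')': depth becomes 1
  Position 27 ')': depth becomes 0
Maximum depth reached: 6

6


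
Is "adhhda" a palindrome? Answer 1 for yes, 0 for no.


Input: adhhda
Reversed: adhhda
  Compare pos 0 ('a') with pos 5 ('a'): match
  Compare pos 1 ('d') with pos 4 ('d'): match
  Compare pos 2 ('h') with pos 3 ('h'): match
Result: palindrome

1


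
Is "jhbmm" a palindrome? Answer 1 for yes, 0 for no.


Input: jhbmm
Reversed: mmbhj
  Compare pos 0 ('j') with pos 4 ('m'): MISMATCH
  Compare pos 1 ('h') with pos 3 ('m'): MISMATCH
Result: not a palindrome

0


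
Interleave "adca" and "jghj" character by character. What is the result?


Interleaving "adca" and "jghj":
  Position 0: 'a' from first, 'j' from second => "aj"
  Position 1: 'd' from first, 'g' from second => "dg"
  Position 2: 'c' from first, 'h' from second => "ch"
  Position 3: 'a' from first, 'j' from second => "aj"
Result: ajdgchaj

ajdgchaj


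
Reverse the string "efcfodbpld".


Input: efcfodbpld
Reading characters right to left:
  Position 9: 'd'
  Position 8: 'l'
  Position 7: 'p'
  Position 6: 'b'
  Position 5: 'd'
  Position 4: 'o'
  Position 3: 'f'
  Position 2: 'c'
  Position 1: 'f'
  Position 0: 'e'
Reversed: dlpbdofcfe

dlpbdofcfe


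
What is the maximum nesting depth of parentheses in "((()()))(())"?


Input: "((()()))(())"
Tracking depth:
  Position 0 '(': depth becomes 1
  Position 1 '(': depth becomes 2
  Position 2 '(': depth becomes 3
  Position 3 ')': depth becomes 2
  Position 4 '(': depth becomes 3
  Position 5 ')': depth becomes 2
  Position 6 ')': depth becomes 1
  Position 7 ')': depth becomes 0
  Position 8 '(': depth becomes 1
  Position 9 '(': depth becomes 2
  Position 10 ')': depth becomes 1
  Position 11 ')': depth becomes 0
Maximum depth reached: 3

3


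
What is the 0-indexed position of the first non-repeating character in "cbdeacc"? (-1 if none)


Input: cbdeacc
Character frequencies:
  'a': 1
  'b': 1
  'c': 3
  'd': 1
  'e': 1
Scanning left to right for freq == 1:
  Position 0 ('c'): freq=3, skip
  Position 1 ('b'): unique! => answer = 1

1


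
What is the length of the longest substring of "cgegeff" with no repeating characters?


Input: "cgegeff"
Sliding window (track last position of each char):
  Position 0 ('c'): window [0,0] length 1 -- new best
  Position 1 ('g'): window [0,1] length 2 -- new best
  Position 2 ('e'): window [0,2] length 3 -- new best
  Position 3 ('g'): repeat (last at 1), move window start to 2
  Position 3 ('g'): window [2,3] length 2
  Position 4 ('e'): repeat (last at 2), move window start to 3
  Position 4 ('e'): window [3,4] length 2
  Position 5 ('f'): window [3,5] length 3
  Position 6 ('f'): repeat (last at 5), move window start to 6
  Position 6 ('f'): window [6,6] length 1
Longest substring with no repeats: "cge" with length 3

3


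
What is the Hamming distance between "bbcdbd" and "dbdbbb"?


Comparing "bbcdbd" and "dbdbbb" position by position:
  Position 0: 'b' vs 'd' => differ
  Position 1: 'b' vs 'b' => same
  Position 2: 'c' vs 'd' => differ
  Position 3: 'd' vs 'b' => differ
  Position 4: 'b' vs 'b' => same
  Position 5: 'd' vs 'b' => differ
Total differences (Hamming distance): 4

4


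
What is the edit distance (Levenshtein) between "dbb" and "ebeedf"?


Computing edit distance: "dbb" -> "ebeedf"
DP table:
           e    b    e    e    d    f
      0    1    2    3    4    5    6
  d   1    1    2    3    4    4    5
  b   2    2    1    2    3    4    5
  b   3    3    2    2    3    4    5
Edit distance = dp[3][6] = 5

5


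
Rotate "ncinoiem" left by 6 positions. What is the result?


Input: "ncinoiem", rotate left by 6
First 6 characters: "ncinoi"
Remaining characters: "em"
Concatenate remaining + first: "em" + "ncinoi" = "emncinoi"

emncinoi


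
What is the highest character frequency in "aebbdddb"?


Input: aebbdddb
Character counts:
  'a': 1
  'b': 3
  'd': 3
  'e': 1
Maximum frequency: 3

3


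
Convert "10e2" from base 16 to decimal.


Input: "10e2" in base 16
Positional expansion:
  Digit '1' (value 1) x 16^3 = 4096
  Digit '0' (value 0) x 16^2 = 0
  Digit 'e' (value 14) x 16^1 = 224
  Digit '2' (value 2) x 16^0 = 2
Sum = 4322

4322


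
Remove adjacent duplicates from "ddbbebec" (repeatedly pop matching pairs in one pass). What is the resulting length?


Input: ddbbebec
Stack-based adjacent duplicate removal:
  Read 'd': push. Stack: d
  Read 'd': matches stack top 'd' => pop. Stack: (empty)
  Read 'b': push. Stack: b
  Read 'b': matches stack top 'b' => pop. Stack: (empty)
  Read 'e': push. Stack: e
  Read 'b': push. Stack: eb
  Read 'e': push. Stack: ebe
  Read 'c': push. Stack: ebec
Final stack: "ebec" (length 4)

4


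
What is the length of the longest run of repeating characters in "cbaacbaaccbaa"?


Input: "cbaacbaaccbaa"
Scanning for longest run:
  Position 1 ('b'): new char, reset run to 1
  Position 2 ('a'): new char, reset run to 1
  Position 3 ('a'): continues run of 'a', length=2
  Position 4 ('c'): new char, reset run to 1
  Position 5 ('b'): new char, reset run to 1
  Position 6 ('a'): new char, reset run to 1
  Position 7 ('a'): continues run of 'a', length=2
  Position 8 ('c'): new char, reset run to 1
  Position 9 ('c'): continues run of 'c', length=2
  Position 10 ('b'): new char, reset run to 1
  Position 11 ('a'): new char, reset run to 1
  Position 12 ('a'): continues run of 'a', length=2
Longest run: 'a' with length 2

2


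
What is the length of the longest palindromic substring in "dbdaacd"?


Input: "dbdaacd"
Checking substrings for palindromes:
  [0:3] "dbd" (len 3) => palindrome
  [3:5] "aa" (len 2) => palindrome
Longest palindromic substring: "dbd" with length 3

3


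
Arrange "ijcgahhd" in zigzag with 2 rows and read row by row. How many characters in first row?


Zigzag "ijcgahhd" into 2 rows:
Placing characters:
  'i' => row 0
  'j' => row 1
  'c' => row 0
  'g' => row 1
  'a' => row 0
  'h' => row 1
  'h' => row 0
  'd' => row 1
Rows:
  Row 0: "icah"
  Row 1: "jghd"
First row length: 4

4


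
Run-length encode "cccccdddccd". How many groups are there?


Input: cccccdddccd
Scanning for consecutive runs:
  Group 1: 'c' x 5 (positions 0-4)
  Group 2: 'd' x 3 (positions 5-7)
  Group 3: 'c' x 2 (positions 8-9)
  Group 4: 'd' x 1 (positions 10-10)
Total groups: 4

4


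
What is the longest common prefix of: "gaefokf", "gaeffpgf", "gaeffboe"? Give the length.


Words: gaefokf, gaeffpgf, gaeffboe
  Position 0: all 'g' => match
  Position 1: all 'a' => match
  Position 2: all 'e' => match
  Position 3: all 'f' => match
  Position 4: ('o', 'f', 'f') => mismatch, stop
LCP = "gaef" (length 4)

4


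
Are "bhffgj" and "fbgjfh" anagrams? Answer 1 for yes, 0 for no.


Strings: "bhffgj", "fbgjfh"
Sorted first:  bffghj
Sorted second: bffghj
Sorted forms match => anagrams

1


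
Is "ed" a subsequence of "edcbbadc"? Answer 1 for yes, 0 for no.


Check if "ed" is a subsequence of "edcbbadc"
Greedy scan:
  Position 0 ('e'): matches sub[0] = 'e'
  Position 1 ('d'): matches sub[1] = 'd'
  Position 2 ('c'): no match needed
  Position 3 ('b'): no match needed
  Position 4 ('b'): no match needed
  Position 5 ('a'): no match needed
  Position 6 ('d'): no match needed
  Position 7 ('c'): no match needed
All 2 characters matched => is a subsequence

1


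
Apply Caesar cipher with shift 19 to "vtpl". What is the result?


Caesar cipher: shift "vtpl" by 19
  'v' (pos 21) + 19 = pos 14 = 'o'
  't' (pos 19) + 19 = pos 12 = 'm'
  'p' (pos 15) + 19 = pos 8 = 'i'
  'l' (pos 11) + 19 = pos 4 = 'e'
Result: omie

omie


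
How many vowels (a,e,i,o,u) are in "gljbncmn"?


Input: gljbncmn
Checking each character:
  'g' at position 0: consonant
  'l' at position 1: consonant
  'j' at position 2: consonant
  'b' at position 3: consonant
  'n' at position 4: consonant
  'c' at position 5: consonant
  'm' at position 6: consonant
  'n' at position 7: consonant
Total vowels: 0

0


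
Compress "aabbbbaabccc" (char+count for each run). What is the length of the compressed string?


Input: aabbbbaabccc
Runs:
  'a' x 2 => "a2"
  'b' x 4 => "b4"
  'a' x 2 => "a2"
  'b' x 1 => "b1"
  'c' x 3 => "c3"
Compressed: "a2b4a2b1c3"
Compressed length: 10

10


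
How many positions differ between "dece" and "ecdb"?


Comparing "dece" and "ecdb" position by position:
  Position 0: 'd' vs 'e' => DIFFER
  Position 1: 'e' vs 'c' => DIFFER
  Position 2: 'c' vs 'd' => DIFFER
  Position 3: 'e' vs 'b' => DIFFER
Positions that differ: 4

4


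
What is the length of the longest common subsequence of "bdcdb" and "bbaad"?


LCS of "bdcdb" and "bbaad"
DP table:
           b    b    a    a    d
      0    0    0    0    0    0
  b   0    1    1    1    1    1
  d   0    1    1    1    1    2
  c   0    1    1    1    1    2
  d   0    1    1    1    1    2
  b   0    1    2    2    2    2
LCS length = dp[5][5] = 2

2


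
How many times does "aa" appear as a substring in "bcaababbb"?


Searching for "aa" in "bcaababbb"
Scanning each position:
  Position 0: "bc" => no
  Position 1: "ca" => no
  Position 2: "aa" => MATCH
  Position 3: "ab" => no
  Position 4: "ba" => no
  Position 5: "ab" => no
  Position 6: "bb" => no
  Position 7: "bb" => no
Total occurrences: 1

1


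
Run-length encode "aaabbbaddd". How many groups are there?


Input: aaabbbaddd
Scanning for consecutive runs:
  Group 1: 'a' x 3 (positions 0-2)
  Group 2: 'b' x 3 (positions 3-5)
  Group 3: 'a' x 1 (positions 6-6)
  Group 4: 'd' x 3 (positions 7-9)
Total groups: 4

4


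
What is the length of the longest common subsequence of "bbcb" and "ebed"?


LCS of "bbcb" and "ebed"
DP table:
           e    b    e    d
      0    0    0    0    0
  b   0    0    1    1    1
  b   0    0    1    1    1
  c   0    0    1    1    1
  b   0    0    1    1    1
LCS length = dp[4][4] = 1

1


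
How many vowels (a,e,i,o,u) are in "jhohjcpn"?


Input: jhohjcpn
Checking each character:
  'j' at position 0: consonant
  'h' at position 1: consonant
  'o' at position 2: vowel (running total: 1)
  'h' at position 3: consonant
  'j' at position 4: consonant
  'c' at position 5: consonant
  'p' at position 6: consonant
  'n' at position 7: consonant
Total vowels: 1

1


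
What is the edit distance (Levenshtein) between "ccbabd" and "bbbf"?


Computing edit distance: "ccbabd" -> "bbbf"
DP table:
           b    b    b    f
      0    1    2    3    4
  c   1    1    2    3    4
  c   2    2    2    3    4
  b   3    2    2    2    3
  a   4    3    3    3    3
  b   5    4    3    3    4
  d   6    5    4    4    4
Edit distance = dp[6][4] = 4

4


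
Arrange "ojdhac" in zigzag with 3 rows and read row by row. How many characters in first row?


Zigzag "ojdhac" into 3 rows:
Placing characters:
  'o' => row 0
  'j' => row 1
  'd' => row 2
  'h' => row 1
  'a' => row 0
  'c' => row 1
Rows:
  Row 0: "oa"
  Row 1: "jhc"
  Row 2: "d"
First row length: 2

2


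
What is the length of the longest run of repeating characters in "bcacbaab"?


Input: "bcacbaab"
Scanning for longest run:
  Position 1 ('c'): new char, reset run to 1
  Position 2 ('a'): new char, reset run to 1
  Position 3 ('c'): new char, reset run to 1
  Position 4 ('b'): new char, reset run to 1
  Position 5 ('a'): new char, reset run to 1
  Position 6 ('a'): continues run of 'a', length=2
  Position 7 ('b'): new char, reset run to 1
Longest run: 'a' with length 2

2


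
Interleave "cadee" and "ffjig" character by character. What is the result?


Interleaving "cadee" and "ffjig":
  Position 0: 'c' from first, 'f' from second => "cf"
  Position 1: 'a' from first, 'f' from second => "af"
  Position 2: 'd' from first, 'j' from second => "dj"
  Position 3: 'e' from first, 'i' from second => "ei"
  Position 4: 'e' from first, 'g' from second => "eg"
Result: cfafdjeieg

cfafdjeieg


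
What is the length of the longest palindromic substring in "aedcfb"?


Input: "aedcfb"
Checking substrings for palindromes:
  No multi-char palindromic substrings found
Longest palindromic substring: "a" with length 1

1


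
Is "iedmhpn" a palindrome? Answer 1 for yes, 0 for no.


Input: iedmhpn
Reversed: nphmdei
  Compare pos 0 ('i') with pos 6 ('n'): MISMATCH
  Compare pos 1 ('e') with pos 5 ('p'): MISMATCH
  Compare pos 2 ('d') with pos 4 ('h'): MISMATCH
Result: not a palindrome

0


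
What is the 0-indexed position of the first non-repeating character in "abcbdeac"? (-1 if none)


Input: abcbdeac
Character frequencies:
  'a': 2
  'b': 2
  'c': 2
  'd': 1
  'e': 1
Scanning left to right for freq == 1:
  Position 0 ('a'): freq=2, skip
  Position 1 ('b'): freq=2, skip
  Position 2 ('c'): freq=2, skip
  Position 3 ('b'): freq=2, skip
  Position 4 ('d'): unique! => answer = 4

4


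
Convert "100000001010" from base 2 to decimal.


Input: "100000001010" in base 2
Positional expansion:
  Digit '1' (value 1) x 2^11 = 2048
  Digit '0' (value 0) x 2^10 = 0
  Digit '0' (value 0) x 2^9 = 0
  Digit '0' (value 0) x 2^8 = 0
  Digit '0' (value 0) x 2^7 = 0
  Digit '0' (value 0) x 2^6 = 0
  Digit '0' (value 0) x 2^5 = 0
  Digit '0' (value 0) x 2^4 = 0
  Digit '1' (value 1) x 2^3 = 8
  Digit '0' (value 0) x 2^2 = 0
  Digit '1' (value 1) x 2^1 = 2
  Digit '0' (value 0) x 2^0 = 0
Sum = 2058

2058


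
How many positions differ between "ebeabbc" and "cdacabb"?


Comparing "ebeabbc" and "cdacabb" position by position:
  Position 0: 'e' vs 'c' => DIFFER
  Position 1: 'b' vs 'd' => DIFFER
  Position 2: 'e' vs 'a' => DIFFER
  Position 3: 'a' vs 'c' => DIFFER
  Position 4: 'b' vs 'a' => DIFFER
  Position 5: 'b' vs 'b' => same
  Position 6: 'c' vs 'b' => DIFFER
Positions that differ: 6

6


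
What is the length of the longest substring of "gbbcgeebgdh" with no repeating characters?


Input: "gbbcgeebgdh"
Sliding window (track last position of each char):
  Position 0 ('g'): window [0,0] length 1 -- new best
  Position 1 ('b'): window [0,1] length 2 -- new best
  Position 2 ('b'): repeat (last at 1), move window start to 2
  Position 2 ('b'): window [2,2] length 1
  Position 3 ('c'): window [2,3] length 2
  Position 4 ('g'): window [2,4] length 3 -- new best
  Position 5 ('e'): window [2,5] length 4 -- new best
  Position 6 ('e'): repeat (last at 5), move window start to 6
  Position 6 ('e'): window [6,6] length 1
  Position 7 ('b'): window [6,7] length 2
  Position 8 ('g'): window [6,8] length 3
  Position 9 ('d'): window [6,9] length 4
  Position 10 ('h'): window [6,10] length 5 -- new best
Longest substring with no repeats: "ebgdh" with length 5

5


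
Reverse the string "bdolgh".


Input: bdolgh
Reading characters right to left:
  Position 5: 'h'
  Position 4: 'g'
  Position 3: 'l'
  Position 2: 'o'
  Position 1: 'd'
  Position 0: 'b'
Reversed: hglodb

hglodb


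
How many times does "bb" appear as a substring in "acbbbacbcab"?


Searching for "bb" in "acbbbacbcab"
Scanning each position:
  Position 0: "ac" => no
  Position 1: "cb" => no
  Position 2: "bb" => MATCH
  Position 3: "bb" => MATCH
  Position 4: "ba" => no
  Position 5: "ac" => no
  Position 6: "cb" => no
  Position 7: "bc" => no
  Position 8: "ca" => no
  Position 9: "ab" => no
Total occurrences: 2

2


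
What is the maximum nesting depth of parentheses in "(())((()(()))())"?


Input: "(())((()(()))())"
Tracking depth:
  Position 0 '(': depth becomes 1
  Position 1 '(': depth becomes 2
  Position 2 ')': depth becomes 1
  Position 3 ')': depth becomes 0
  Position 4 '(': depth becomes 1
  Position 5 '(': depth becomes 2
  Position 6 '(': depth becomes 3
  Position 7 ')': depth becomes 2
  Position 8 '(': depth becomes 3
  Position 9 '(': depth becomes 4
  Position 10 ')': depth becomes 3
  Position 11 ')': depth becomes 2
  Position 12 ')': depth becomes 1
  Position 13 '(': depth becomes 2
  Position 14 ')': depth becomes 1
  Position 15 ')': depth becomes 0
Maximum depth reached: 4

4


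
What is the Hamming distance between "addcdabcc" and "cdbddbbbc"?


Comparing "addcdabcc" and "cdbddbbbc" position by position:
  Position 0: 'a' vs 'c' => differ
  Position 1: 'd' vs 'd' => same
  Position 2: 'd' vs 'b' => differ
  Position 3: 'c' vs 'd' => differ
  Position 4: 'd' vs 'd' => same
  Position 5: 'a' vs 'b' => differ
  Position 6: 'b' vs 'b' => same
  Position 7: 'c' vs 'b' => differ
  Position 8: 'c' vs 'c' => same
Total differences (Hamming distance): 5

5


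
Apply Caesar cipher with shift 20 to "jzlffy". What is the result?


Caesar cipher: shift "jzlffy" by 20
  'j' (pos 9) + 20 = pos 3 = 'd'
  'z' (pos 25) + 20 = pos 19 = 't'
  'l' (pos 11) + 20 = pos 5 = 'f'
  'f' (pos 5) + 20 = pos 25 = 'z'
  'f' (pos 5) + 20 = pos 25 = 'z'
  'y' (pos 24) + 20 = pos 18 = 's'
Result: dtfzzs

dtfzzs


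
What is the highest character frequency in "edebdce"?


Input: edebdce
Character counts:
  'b': 1
  'c': 1
  'd': 2
  'e': 3
Maximum frequency: 3

3


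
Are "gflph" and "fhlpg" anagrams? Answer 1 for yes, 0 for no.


Strings: "gflph", "fhlpg"
Sorted first:  fghlp
Sorted second: fghlp
Sorted forms match => anagrams

1


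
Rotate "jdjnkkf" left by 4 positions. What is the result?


Input: "jdjnkkf", rotate left by 4
First 4 characters: "jdjn"
Remaining characters: "kkf"
Concatenate remaining + first: "kkf" + "jdjn" = "kkfjdjn"

kkfjdjn


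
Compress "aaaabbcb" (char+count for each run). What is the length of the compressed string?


Input: aaaabbcb
Runs:
  'a' x 4 => "a4"
  'b' x 2 => "b2"
  'c' x 1 => "c1"
  'b' x 1 => "b1"
Compressed: "a4b2c1b1"
Compressed length: 8

8


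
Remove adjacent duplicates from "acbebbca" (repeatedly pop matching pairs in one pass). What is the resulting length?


Input: acbebbca
Stack-based adjacent duplicate removal:
  Read 'a': push. Stack: a
  Read 'c': push. Stack: ac
  Read 'b': push. Stack: acb
  Read 'e': push. Stack: acbe
  Read 'b': push. Stack: acbeb
  Read 'b': matches stack top 'b' => pop. Stack: acbe
  Read 'c': push. Stack: acbec
  Read 'a': push. Stack: acbeca
Final stack: "acbeca" (length 6)

6


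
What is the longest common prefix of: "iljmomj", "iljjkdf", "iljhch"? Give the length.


Words: iljmomj, iljjkdf, iljhch
  Position 0: all 'i' => match
  Position 1: all 'l' => match
  Position 2: all 'j' => match
  Position 3: ('m', 'j', 'h') => mismatch, stop
LCP = "ilj" (length 3)

3


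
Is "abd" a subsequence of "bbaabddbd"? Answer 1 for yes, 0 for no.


Check if "abd" is a subsequence of "bbaabddbd"
Greedy scan:
  Position 0 ('b'): no match needed
  Position 1 ('b'): no match needed
  Position 2 ('a'): matches sub[0] = 'a'
  Position 3 ('a'): no match needed
  Position 4 ('b'): matches sub[1] = 'b'
  Position 5 ('d'): matches sub[2] = 'd'
  Position 6 ('d'): no match needed
  Position 7 ('b'): no match needed
  Position 8 ('d'): no match needed
All 3 characters matched => is a subsequence

1


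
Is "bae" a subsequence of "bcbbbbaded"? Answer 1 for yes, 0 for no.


Check if "bae" is a subsequence of "bcbbbbaded"
Greedy scan:
  Position 0 ('b'): matches sub[0] = 'b'
  Position 1 ('c'): no match needed
  Position 2 ('b'): no match needed
  Position 3 ('b'): no match needed
  Position 4 ('b'): no match needed
  Position 5 ('b'): no match needed
  Position 6 ('a'): matches sub[1] = 'a'
  Position 7 ('d'): no match needed
  Position 8 ('e'): matches sub[2] = 'e'
  Position 9 ('d'): no match needed
All 3 characters matched => is a subsequence

1


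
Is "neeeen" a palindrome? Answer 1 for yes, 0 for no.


Input: neeeen
Reversed: neeeen
  Compare pos 0 ('n') with pos 5 ('n'): match
  Compare pos 1 ('e') with pos 4 ('e'): match
  Compare pos 2 ('e') with pos 3 ('e'): match
Result: palindrome

1


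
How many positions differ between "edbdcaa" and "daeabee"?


Comparing "edbdcaa" and "daeabee" position by position:
  Position 0: 'e' vs 'd' => DIFFER
  Position 1: 'd' vs 'a' => DIFFER
  Position 2: 'b' vs 'e' => DIFFER
  Position 3: 'd' vs 'a' => DIFFER
  Position 4: 'c' vs 'b' => DIFFER
  Position 5: 'a' vs 'e' => DIFFER
  Position 6: 'a' vs 'e' => DIFFER
Positions that differ: 7

7


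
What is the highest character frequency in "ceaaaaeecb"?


Input: ceaaaaeecb
Character counts:
  'a': 4
  'b': 1
  'c': 2
  'e': 3
Maximum frequency: 4

4


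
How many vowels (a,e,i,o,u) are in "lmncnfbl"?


Input: lmncnfbl
Checking each character:
  'l' at position 0: consonant
  'm' at position 1: consonant
  'n' at position 2: consonant
  'c' at position 3: consonant
  'n' at position 4: consonant
  'f' at position 5: consonant
  'b' at position 6: consonant
  'l' at position 7: consonant
Total vowels: 0

0


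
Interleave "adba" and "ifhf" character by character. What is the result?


Interleaving "adba" and "ifhf":
  Position 0: 'a' from first, 'i' from second => "ai"
  Position 1: 'd' from first, 'f' from second => "df"
  Position 2: 'b' from first, 'h' from second => "bh"
  Position 3: 'a' from first, 'f' from second => "af"
Result: aidfbhaf

aidfbhaf


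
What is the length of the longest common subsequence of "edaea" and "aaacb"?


LCS of "edaea" and "aaacb"
DP table:
           a    a    a    c    b
      0    0    0    0    0    0
  e   0    0    0    0    0    0
  d   0    0    0    0    0    0
  a   0    1    1    1    1    1
  e   0    1    1    1    1    1
  a   0    1    2    2    2    2
LCS length = dp[5][5] = 2

2


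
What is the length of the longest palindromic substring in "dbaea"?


Input: "dbaea"
Checking substrings for palindromes:
  [2:5] "aea" (len 3) => palindrome
Longest palindromic substring: "aea" with length 3

3


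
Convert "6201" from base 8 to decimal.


Input: "6201" in base 8
Positional expansion:
  Digit '6' (value 6) x 8^3 = 3072
  Digit '2' (value 2) x 8^2 = 128
  Digit '0' (value 0) x 8^1 = 0
  Digit '1' (value 1) x 8^0 = 1
Sum = 3201

3201


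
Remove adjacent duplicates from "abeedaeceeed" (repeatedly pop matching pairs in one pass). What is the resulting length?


Input: abeedaeceeed
Stack-based adjacent duplicate removal:
  Read 'a': push. Stack: a
  Read 'b': push. Stack: ab
  Read 'e': push. Stack: abe
  Read 'e': matches stack top 'e' => pop. Stack: ab
  Read 'd': push. Stack: abd
  Read 'a': push. Stack: abda
  Read 'e': push. Stack: abdae
  Read 'c': push. Stack: abdaec
  Read 'e': push. Stack: abdaece
  Read 'e': matches stack top 'e' => pop. Stack: abdaec
  Read 'e': push. Stack: abdaece
  Read 'd': push. Stack: abdaeced
Final stack: "abdaeced" (length 8)

8


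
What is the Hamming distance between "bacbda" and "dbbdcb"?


Comparing "bacbda" and "dbbdcb" position by position:
  Position 0: 'b' vs 'd' => differ
  Position 1: 'a' vs 'b' => differ
  Position 2: 'c' vs 'b' => differ
  Position 3: 'b' vs 'd' => differ
  Position 4: 'd' vs 'c' => differ
  Position 5: 'a' vs 'b' => differ
Total differences (Hamming distance): 6

6


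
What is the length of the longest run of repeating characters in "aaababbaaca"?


Input: "aaababbaaca"
Scanning for longest run:
  Position 1 ('a'): continues run of 'a', length=2
  Position 2 ('a'): continues run of 'a', length=3
  Position 3 ('b'): new char, reset run to 1
  Position 4 ('a'): new char, reset run to 1
  Position 5 ('b'): new char, reset run to 1
  Position 6 ('b'): continues run of 'b', length=2
  Position 7 ('a'): new char, reset run to 1
  Position 8 ('a'): continues run of 'a', length=2
  Position 9 ('c'): new char, reset run to 1
  Position 10 ('a'): new char, reset run to 1
Longest run: 'a' with length 3

3


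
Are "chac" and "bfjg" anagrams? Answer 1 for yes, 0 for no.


Strings: "chac", "bfjg"
Sorted first:  acch
Sorted second: bfgj
Differ at position 0: 'a' vs 'b' => not anagrams

0


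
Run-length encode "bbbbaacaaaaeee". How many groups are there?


Input: bbbbaacaaaaeee
Scanning for consecutive runs:
  Group 1: 'b' x 4 (positions 0-3)
  Group 2: 'a' x 2 (positions 4-5)
  Group 3: 'c' x 1 (positions 6-6)
  Group 4: 'a' x 4 (positions 7-10)
  Group 5: 'e' x 3 (positions 11-13)
Total groups: 5

5


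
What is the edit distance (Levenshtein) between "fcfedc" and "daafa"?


Computing edit distance: "fcfedc" -> "daafa"
DP table:
           d    a    a    f    a
      0    1    2    3    4    5
  f   1    1    2    3    3    4
  c   2    2    2    3    4    4
  f   3    3    3    3    3    4
  e   4    4    4    4    4    4
  d   5    4    5    5    5    5
  c   6    5    5    6    6    6
Edit distance = dp[6][5] = 6

6


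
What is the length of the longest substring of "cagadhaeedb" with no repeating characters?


Input: "cagadhaeedb"
Sliding window (track last position of each char):
  Position 0 ('c'): window [0,0] length 1 -- new best
  Position 1 ('a'): window [0,1] length 2 -- new best
  Position 2 ('g'): window [0,2] length 3 -- new best
  Position 3 ('a'): repeat (last at 1), move window start to 2
  Position 3 ('a'): window [2,3] length 2
  Position 4 ('d'): window [2,4] length 3
  Position 5 ('h'): window [2,5] length 4 -- new best
  Position 6 ('a'): repeat (last at 3), move window start to 4
  Position 6 ('a'): window [4,6] length 3
  Position 7 ('e'): window [4,7] length 4
  Position 8 ('e'): repeat (last at 7), move window start to 8
  Position 8 ('e'): window [8,8] length 1
  Position 9 ('d'): window [8,9] length 2
  Position 10 ('b'): window [8,10] length 3
Longest substring with no repeats: "gadh" with length 4

4


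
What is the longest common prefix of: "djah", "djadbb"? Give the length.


Words: djah, djadbb
  Position 0: all 'd' => match
  Position 1: all 'j' => match
  Position 2: all 'a' => match
  Position 3: ('h', 'd') => mismatch, stop
LCP = "dja" (length 3)

3


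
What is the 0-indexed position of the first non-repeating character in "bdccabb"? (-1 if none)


Input: bdccabb
Character frequencies:
  'a': 1
  'b': 3
  'c': 2
  'd': 1
Scanning left to right for freq == 1:
  Position 0 ('b'): freq=3, skip
  Position 1 ('d'): unique! => answer = 1

1


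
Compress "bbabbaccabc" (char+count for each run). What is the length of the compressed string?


Input: bbabbaccabc
Runs:
  'b' x 2 => "b2"
  'a' x 1 => "a1"
  'b' x 2 => "b2"
  'a' x 1 => "a1"
  'c' x 2 => "c2"
  'a' x 1 => "a1"
  'b' x 1 => "b1"
  'c' x 1 => "c1"
Compressed: "b2a1b2a1c2a1b1c1"
Compressed length: 16

16


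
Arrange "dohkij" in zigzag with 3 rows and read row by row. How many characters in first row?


Zigzag "dohkij" into 3 rows:
Placing characters:
  'd' => row 0
  'o' => row 1
  'h' => row 2
  'k' => row 1
  'i' => row 0
  'j' => row 1
Rows:
  Row 0: "di"
  Row 1: "okj"
  Row 2: "h"
First row length: 2

2


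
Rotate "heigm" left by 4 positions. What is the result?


Input: "heigm", rotate left by 4
First 4 characters: "heig"
Remaining characters: "m"
Concatenate remaining + first: "m" + "heig" = "mheig"

mheig


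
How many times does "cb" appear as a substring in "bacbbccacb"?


Searching for "cb" in "bacbbccacb"
Scanning each position:
  Position 0: "ba" => no
  Position 1: "ac" => no
  Position 2: "cb" => MATCH
  Position 3: "bb" => no
  Position 4: "bc" => no
  Position 5: "cc" => no
  Position 6: "ca" => no
  Position 7: "ac" => no
  Position 8: "cb" => MATCH
Total occurrences: 2

2


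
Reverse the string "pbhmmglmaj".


Input: pbhmmglmaj
Reading characters right to left:
  Position 9: 'j'
  Position 8: 'a'
  Position 7: 'm'
  Position 6: 'l'
  Position 5: 'g'
  Position 4: 'm'
  Position 3: 'm'
  Position 2: 'h'
  Position 1: 'b'
  Position 0: 'p'
Reversed: jamlgmmhbp

jamlgmmhbp


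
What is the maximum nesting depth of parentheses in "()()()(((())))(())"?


Input: "()()()(((())))(())"
Tracking depth:
  Position 0 '(': depth becomes 1
  Position 1 ')': depth becomes 0
  Position 2 '(': depth becomes 1
  Position 3 ')': depth becomes 0
  Position 4 '(': depth becomes 1
  Position 5 ')': depth becomes 0
  Position 6 '(': depth becomes 1
  Position 7 '(': depth becomes 2
  Position 8 '(': depth becomes 3
  Position 9 '(': depth becomes 4
  Position 10 ')': depth becomes 3
  Position 11 ')': depth becomes 2
  Position 12 ')': depth becomes 1
  Position 13 ')': depth becomes 0
  Position 14 '(': depth becomes 1
  Position 15 '(': depth becomes 2
  Position 16 ')': depth becomes 1
  Position 17 ')': depth becomes 0
Maximum depth reached: 4

4


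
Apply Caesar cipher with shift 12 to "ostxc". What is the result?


Caesar cipher: shift "ostxc" by 12
  'o' (pos 14) + 12 = pos 0 = 'a'
  's' (pos 18) + 12 = pos 4 = 'e'
  't' (pos 19) + 12 = pos 5 = 'f'
  'x' (pos 23) + 12 = pos 9 = 'j'
  'c' (pos 2) + 12 = pos 14 = 'o'
Result: aefjo

aefjo


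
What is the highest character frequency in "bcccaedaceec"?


Input: bcccaedaceec
Character counts:
  'a': 2
  'b': 1
  'c': 5
  'd': 1
  'e': 3
Maximum frequency: 5

5


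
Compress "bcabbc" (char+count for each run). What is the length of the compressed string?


Input: bcabbc
Runs:
  'b' x 1 => "b1"
  'c' x 1 => "c1"
  'a' x 1 => "a1"
  'b' x 2 => "b2"
  'c' x 1 => "c1"
Compressed: "b1c1a1b2c1"
Compressed length: 10

10


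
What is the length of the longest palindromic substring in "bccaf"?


Input: "bccaf"
Checking substrings for palindromes:
  [1:3] "cc" (len 2) => palindrome
Longest palindromic substring: "cc" with length 2

2


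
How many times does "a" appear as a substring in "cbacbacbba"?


Searching for "a" in "cbacbacbba"
Scanning each position:
  Position 0: "c" => no
  Position 1: "b" => no
  Position 2: "a" => MATCH
  Position 3: "c" => no
  Position 4: "b" => no
  Position 5: "a" => MATCH
  Position 6: "c" => no
  Position 7: "b" => no
  Position 8: "b" => no
  Position 9: "a" => MATCH
Total occurrences: 3

3


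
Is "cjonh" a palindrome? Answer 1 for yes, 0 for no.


Input: cjonh
Reversed: hnojc
  Compare pos 0 ('c') with pos 4 ('h'): MISMATCH
  Compare pos 1 ('j') with pos 3 ('n'): MISMATCH
Result: not a palindrome

0


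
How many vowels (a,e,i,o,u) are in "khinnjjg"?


Input: khinnjjg
Checking each character:
  'k' at position 0: consonant
  'h' at position 1: consonant
  'i' at position 2: vowel (running total: 1)
  'n' at position 3: consonant
  'n' at position 4: consonant
  'j' at position 5: consonant
  'j' at position 6: consonant
  'g' at position 7: consonant
Total vowels: 1

1


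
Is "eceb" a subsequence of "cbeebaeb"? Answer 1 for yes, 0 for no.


Check if "eceb" is a subsequence of "cbeebaeb"
Greedy scan:
  Position 0 ('c'): no match needed
  Position 1 ('b'): no match needed
  Position 2 ('e'): matches sub[0] = 'e'
  Position 3 ('e'): no match needed
  Position 4 ('b'): no match needed
  Position 5 ('a'): no match needed
  Position 6 ('e'): no match needed
  Position 7 ('b'): no match needed
Only matched 1/4 characters => not a subsequence

0


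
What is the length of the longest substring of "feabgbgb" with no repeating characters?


Input: "feabgbgb"
Sliding window (track last position of each char):
  Position 0 ('f'): window [0,0] length 1 -- new best
  Position 1 ('e'): window [0,1] length 2 -- new best
  Position 2 ('a'): window [0,2] length 3 -- new best
  Position 3 ('b'): window [0,3] length 4 -- new best
  Position 4 ('g'): window [0,4] length 5 -- new best
  Position 5 ('b'): repeat (last at 3), move window start to 4
  Position 5 ('b'): window [4,5] length 2
  Position 6 ('g'): repeat (last at 4), move window start to 5
  Position 6 ('g'): window [5,6] length 2
  Position 7 ('b'): repeat (last at 5), move window start to 6
  Position 7 ('b'): window [6,7] length 2
Longest substring with no repeats: "feabg" with length 5

5
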